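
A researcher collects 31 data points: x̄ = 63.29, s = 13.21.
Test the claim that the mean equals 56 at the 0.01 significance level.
One-sample t-test:
H₀: μ = 56
H₁: μ ≠ 56
df = n - 1 = 30
t = (x̄ - μ₀) / (s/√n) = (63.29 - 56) / (13.21/√31) = 3.073
p-value = 0.0045

Since p-value < α = 0.01, we reject H₀.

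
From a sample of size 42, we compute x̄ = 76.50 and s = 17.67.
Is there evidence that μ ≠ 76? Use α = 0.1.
One-sample t-test:
H₀: μ = 76
H₁: μ ≠ 76
df = n - 1 = 41
t = (x̄ - μ₀) / (s/√n) = (76.50 - 76) / (17.67/√42) = 0.183
p-value = 0.8554

Since p-value > α = 0.1, we fail to reject H₀.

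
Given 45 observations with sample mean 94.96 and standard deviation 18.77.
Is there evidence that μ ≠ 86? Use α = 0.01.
One-sample t-test:
H₀: μ = 86
H₁: μ ≠ 86
df = n - 1 = 44
t = (x̄ - μ₀) / (s/√n) = (94.96 - 86) / (18.77/√45) = 3.202
p-value = 0.0025

Since p-value < α = 0.01, we reject H₀.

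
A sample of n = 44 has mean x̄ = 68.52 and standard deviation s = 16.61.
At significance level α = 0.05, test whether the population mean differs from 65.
One-sample t-test:
H₀: μ = 65
H₁: μ ≠ 65
df = n - 1 = 43
t = (x̄ - μ₀) / (s/√n) = (68.52 - 65) / (16.61/√44) = 1.406
p-value = 0.1670

Since p-value > α = 0.05, we fail to reject H₀.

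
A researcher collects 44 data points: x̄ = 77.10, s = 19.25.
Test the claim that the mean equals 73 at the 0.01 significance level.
One-sample t-test:
H₀: μ = 73
H₁: μ ≠ 73
df = n - 1 = 43
t = (x̄ - μ₀) / (s/√n) = (77.10 - 73) / (19.25/√44) = 1.413
p-value = 0.1649

Since p-value > α = 0.01, we fail to reject H₀.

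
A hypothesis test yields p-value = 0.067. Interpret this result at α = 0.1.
Since p = 0.067 < α = 0.1, reject H₀.
There is sufficient evidence to reject the null hypothesis; the result is statistically significant at the 0.1 level.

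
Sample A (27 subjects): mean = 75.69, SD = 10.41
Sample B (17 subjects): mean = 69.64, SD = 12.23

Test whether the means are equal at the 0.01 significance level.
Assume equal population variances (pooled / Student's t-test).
Student's two-sample t-test (equal variances):
H₀: μ₁ = μ₂
H₁: μ₁ ≠ μ₂
df = n₁ + n₂ - 2 = 42
Pooled variance s_p² = [(n₁-1)s₁² + (n₂-1)s₂²] / (n₁ + n₂ - 2) = [(26)(10.41²) + (16)(12.23²)] / 42 = 124.0652
SE = √(s_p²(1/n₁ + 1/n₂)) = √(124.0652 × (1/27 + 1/17)) = 3.4486
t = (x̄₁ - x̄₂) / SE = (75.69 - 69.64) / 3.4486 = 6.05 / 3.4486 = 1.754
p-value = 0.0867

Since p-value > α = 0.01, we fail to reject H₀.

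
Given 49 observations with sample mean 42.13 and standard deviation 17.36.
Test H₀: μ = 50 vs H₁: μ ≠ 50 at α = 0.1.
One-sample t-test:
H₀: μ = 50
H₁: μ ≠ 50
df = n - 1 = 48
t = (x̄ - μ₀) / (s/√n) = (42.13 - 50) / (17.36/√49) = -3.173
p-value = 0.0026

Since p-value < α = 0.1, we reject H₀.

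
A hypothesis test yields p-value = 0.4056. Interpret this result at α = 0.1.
Since p = 0.4056 > α = 0.1, fail to reject H₀.
There is insufficient evidence to reject the null hypothesis; the result is not statistically significant at the 0.1 level.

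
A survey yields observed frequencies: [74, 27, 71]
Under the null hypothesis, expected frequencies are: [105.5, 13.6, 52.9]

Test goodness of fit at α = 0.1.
Chi-square goodness of fit test:
H₀: observed counts match expected distribution
H₁: observed counts differ from expected distribution
df = k - 1 = 2
χ² = Σ(O - E)²/E
   = (74 - 105.5)²/105.5 + (27 - 13.6)²/13.6 + (71 - 52.9)²/52.9
   = 9.405 + 13.203 + 6.193
   = 28.80
p-value < 0.0001

Since p-value < α = 0.1, we reject H₀.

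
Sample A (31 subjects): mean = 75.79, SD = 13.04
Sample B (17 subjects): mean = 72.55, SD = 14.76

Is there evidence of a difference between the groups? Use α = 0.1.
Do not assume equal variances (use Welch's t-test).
Welch's two-sample t-test:
H₀: μ₁ = μ₂
H₁: μ₁ ≠ μ₂
s₁²/n₁ = 13.04²/31 = 5.4852,  s₂²/n₂ = 14.76²/17 = 12.8152
SE = √(s₁²/n₁ + s₂²/n₂) = √(5.4852 + 12.8152) = 4.2779
df (Welch-Satterthwaite) = (s₁²/n₁ + s₂²/n₂)² / [(s₁²/n₁)²/(n₁-1) + (s₂²/n₂)²/(n₂-1)] ≈ 29.72
t = (x̄₁ - x̄₂) / SE = (75.79 - 72.55) / 4.2779 = 3.24 / 4.2779 = 0.757
p-value = 0.4548

Since p-value > α = 0.1, we fail to reject H₀.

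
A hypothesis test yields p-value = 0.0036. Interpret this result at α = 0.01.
Since p = 0.0036 < α = 0.01, reject H₀.
There is sufficient evidence to reject the null hypothesis; the result is statistically significant at the 0.01 level.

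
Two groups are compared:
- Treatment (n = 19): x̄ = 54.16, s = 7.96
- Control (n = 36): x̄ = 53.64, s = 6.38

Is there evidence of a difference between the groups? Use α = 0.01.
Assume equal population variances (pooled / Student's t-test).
Student's two-sample t-test (equal variances):
H₀: μ₁ = μ₂
H₁: μ₁ ≠ μ₂
df = n₁ + n₂ - 2 = 53
Pooled variance s_p² = [(n₁-1)s₁² + (n₂-1)s₂²] / (n₁ + n₂ - 2) = [(18)(7.96²) + (35)(6.38²)] / 53 = 48.3993
SE = √(s_p²(1/n₁ + 1/n₂)) = √(48.3993 × (1/19 + 1/36)) = 1.9728
t = (x̄₁ - x̄₂) / SE = (54.16 - 53.64) / 1.9728 = 0.52 / 1.9728 = 0.264
p-value = 0.7931

Since p-value > α = 0.01, we fail to reject H₀.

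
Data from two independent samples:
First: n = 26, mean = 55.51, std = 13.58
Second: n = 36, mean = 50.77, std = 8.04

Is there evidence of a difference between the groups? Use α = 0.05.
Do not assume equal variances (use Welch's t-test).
Welch's two-sample t-test:
H₀: μ₁ = μ₂
H₁: μ₁ ≠ μ₂
s₁²/n₁ = 13.58²/26 = 7.0929,  s₂²/n₂ = 8.04²/36 = 1.7956
SE = √(s₁²/n₁ + s₂²/n₂) = √(7.0929 + 1.7956) = 2.9814
df (Welch-Satterthwaite) = (s₁²/n₁ + s₂²/n₂)² / [(s₁²/n₁)²/(n₁-1) + (s₂²/n₂)²/(n₂-1)] ≈ 37.54
t = (x̄₁ - x̄₂) / SE = (55.51 - 50.77) / 2.9814 = 4.74 / 2.9814 = 1.590
p-value = 0.1203

Since p-value > α = 0.05, we fail to reject H₀.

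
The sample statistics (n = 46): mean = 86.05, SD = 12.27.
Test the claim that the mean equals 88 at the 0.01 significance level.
One-sample t-test:
H₀: μ = 88
H₁: μ ≠ 88
df = n - 1 = 45
t = (x̄ - μ₀) / (s/√n) = (86.05 - 88) / (12.27/√46) = -1.078
p-value = 0.2868

Since p-value > α = 0.01, we fail to reject H₀.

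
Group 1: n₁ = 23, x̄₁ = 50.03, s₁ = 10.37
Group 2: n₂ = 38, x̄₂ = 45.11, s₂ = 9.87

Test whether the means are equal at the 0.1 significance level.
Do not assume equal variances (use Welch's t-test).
Welch's two-sample t-test:
H₀: μ₁ = μ₂
H₁: μ₁ ≠ μ₂
s₁²/n₁ = 10.37²/23 = 4.6755,  s₂²/n₂ = 9.87²/38 = 2.5636
SE = √(s₁²/n₁ + s₂²/n₂) = √(4.6755 + 2.5636) = 2.6906
df (Welch-Satterthwaite) = (s₁²/n₁ + s₂²/n₂)² / [(s₁²/n₁)²/(n₁-1) + (s₂²/n₂)²/(n₂-1)] ≈ 44.74
t = (x̄₁ - x̄₂) / SE = (50.03 - 45.11) / 2.6906 = 4.92 / 2.6906 = 1.829
p-value = 0.0741

Since p-value < α = 0.1, we reject H₀.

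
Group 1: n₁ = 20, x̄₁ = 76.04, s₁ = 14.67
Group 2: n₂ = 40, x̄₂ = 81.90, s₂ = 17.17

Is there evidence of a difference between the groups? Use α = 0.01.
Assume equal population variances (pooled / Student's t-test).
Student's two-sample t-test (equal variances):
H₀: μ₁ = μ₂
H₁: μ₁ ≠ μ₂
df = n₁ + n₂ - 2 = 58
Pooled variance s_p² = [(n₁-1)s₁² + (n₂-1)s₂²] / (n₁ + n₂ - 2) = [(19)(14.67²) + (39)(17.17²)] / 58 = 268.7330
SE = √(s_p²(1/n₁ + 1/n₂)) = √(268.7330 × (1/20 + 1/40)) = 4.4894
t = (x̄₁ - x̄₂) / SE = (76.04 - 81.90) / 4.4894 = -5.86 / 4.4894 = -1.305
p-value = 0.1969

Since p-value > α = 0.01, we fail to reject H₀.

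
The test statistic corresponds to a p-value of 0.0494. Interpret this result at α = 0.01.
Since p = 0.0494 > α = 0.01, fail to reject H₀.
There is insufficient evidence to reject the null hypothesis; the result is not statistically significant at the 0.01 level.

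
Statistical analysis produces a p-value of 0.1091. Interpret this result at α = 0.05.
Since p = 0.1091 > α = 0.05, fail to reject H₀.
There is insufficient evidence to reject the null hypothesis; the result is not statistically significant at the 0.05 level.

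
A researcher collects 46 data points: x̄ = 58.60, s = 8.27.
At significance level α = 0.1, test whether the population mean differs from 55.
One-sample t-test:
H₀: μ = 55
H₁: μ ≠ 55
df = n - 1 = 45
t = (x̄ - μ₀) / (s/√n) = (58.60 - 55) / (8.27/√46) = 2.952
p-value = 0.0050

Since p-value < α = 0.1, we reject H₀.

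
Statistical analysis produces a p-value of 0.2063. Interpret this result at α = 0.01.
Since p = 0.2063 > α = 0.01, fail to reject H₀.
There is insufficient evidence to reject the null hypothesis; the result is not statistically significant at the 0.01 level.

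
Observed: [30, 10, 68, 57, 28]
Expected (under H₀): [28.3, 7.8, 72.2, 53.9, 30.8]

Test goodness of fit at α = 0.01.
Chi-square goodness of fit test:
H₀: observed counts match expected distribution
H₁: observed counts differ from expected distribution
df = k - 1 = 4
χ² = Σ(O - E)²/E
   = (30 - 28.3)²/28.3 + (10 - 7.8)²/7.8 + (68 - 72.2)²/72.2 + (57 - 53.9)²/53.9 + (28 - 30.8)²/30.8
   = 0.102 + 0.621 + 0.244 + 0.178 + 0.255
   = 1.40
p-value = 0.8442

Since p-value > α = 0.01, we fail to reject H₀.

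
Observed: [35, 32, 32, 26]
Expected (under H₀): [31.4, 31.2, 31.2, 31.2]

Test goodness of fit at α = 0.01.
Chi-square goodness of fit test:
H₀: observed counts match expected distribution
H₁: observed counts differ from expected distribution
df = k - 1 = 3
χ² = Σ(O - E)²/E
   = (35 - 31.4)²/31.4 + (32 - 31.2)²/31.2 + (32 - 31.2)²/31.2 + (26 - 31.2)²/31.2
   = 0.413 + 0.021 + 0.021 + 0.867
   = 1.32
p-value = 0.7243

Since p-value > α = 0.01, we fail to reject H₀.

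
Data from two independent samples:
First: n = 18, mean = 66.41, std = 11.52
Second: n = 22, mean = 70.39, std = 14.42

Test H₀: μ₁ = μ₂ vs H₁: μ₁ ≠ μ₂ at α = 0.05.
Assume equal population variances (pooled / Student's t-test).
Student's two-sample t-test (equal variances):
H₀: μ₁ = μ₂
H₁: μ₁ ≠ μ₂
df = n₁ + n₂ - 2 = 38
Pooled variance s_p² = [(n₁-1)s₁² + (n₂-1)s₂²] / (n₁ + n₂ - 2) = [(17)(11.52²) + (21)(14.42²)] / 38 = 174.2827
SE = √(s_p²(1/n₁ + 1/n₂)) = √(174.2827 × (1/18 + 1/22)) = 4.1957
t = (x̄₁ - x̄₂) / SE = (66.41 - 70.39) / 4.1957 = -3.98 / 4.1957 = -0.949
p-value = 0.3488

Since p-value > α = 0.05, we fail to reject H₀.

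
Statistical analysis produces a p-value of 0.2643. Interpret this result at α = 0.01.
Since p = 0.2643 > α = 0.01, fail to reject H₀.
There is insufficient evidence to reject the null hypothesis; the result is not statistically significant at the 0.01 level.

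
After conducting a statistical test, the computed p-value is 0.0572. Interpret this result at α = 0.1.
Since p = 0.0572 < α = 0.1, reject H₀.
There is sufficient evidence to reject the null hypothesis; the result is statistically significant at the 0.1 level.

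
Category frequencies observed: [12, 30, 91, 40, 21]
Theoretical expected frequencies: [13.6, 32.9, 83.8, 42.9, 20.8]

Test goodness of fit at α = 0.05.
Chi-square goodness of fit test:
H₀: observed counts match expected distribution
H₁: observed counts differ from expected distribution
df = k - 1 = 4
χ² = Σ(O - E)²/E
   = (12 - 13.6)²/13.6 + (30 - 32.9)²/32.9 + (91 - 83.8)²/83.8 + (40 - 42.9)²/42.9 + (21 - 20.8)²/20.8
   = 0.188 + 0.256 + 0.619 + 0.196 + 0.002
   = 1.26
p-value = 0.8681

Since p-value > α = 0.05, we fail to reject H₀.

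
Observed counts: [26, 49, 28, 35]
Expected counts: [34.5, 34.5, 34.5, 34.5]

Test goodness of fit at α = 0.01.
Chi-square goodness of fit test:
H₀: observed counts match expected distribution
H₁: observed counts differ from expected distribution
df = k - 1 = 3
χ² = Σ(O - E)²/E
   = (26 - 34.5)²/34.5 + (49 - 34.5)²/34.5 + (28 - 34.5)²/34.5 + (35 - 34.5)²/34.5
   = 2.094 + 6.094 + 1.225 + 0.007
   = 9.42
p-value = 0.0242

Since p-value > α = 0.01, we fail to reject H₀.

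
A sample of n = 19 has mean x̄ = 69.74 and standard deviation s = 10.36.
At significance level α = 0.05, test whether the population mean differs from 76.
One-sample t-test:
H₀: μ = 76
H₁: μ ≠ 76
df = n - 1 = 18
t = (x̄ - μ₀) / (s/√n) = (69.74 - 76) / (10.36/√19) = -2.634
p-value = 0.0169

Since p-value < α = 0.05, we reject H₀.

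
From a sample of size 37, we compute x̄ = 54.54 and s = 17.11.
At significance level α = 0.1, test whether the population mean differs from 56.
One-sample t-test:
H₀: μ = 56
H₁: μ ≠ 56
df = n - 1 = 36
t = (x̄ - μ₀) / (s/√n) = (54.54 - 56) / (17.11/√37) = -0.519
p-value = 0.6069

Since p-value > α = 0.1, we fail to reject H₀.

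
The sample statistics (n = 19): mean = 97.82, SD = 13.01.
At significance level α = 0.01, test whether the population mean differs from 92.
One-sample t-test:
H₀: μ = 92
H₁: μ ≠ 92
df = n - 1 = 18
t = (x̄ - μ₀) / (s/√n) = (97.82 - 92) / (13.01/√19) = 1.950
p-value = 0.0669

Since p-value > α = 0.01, we fail to reject H₀.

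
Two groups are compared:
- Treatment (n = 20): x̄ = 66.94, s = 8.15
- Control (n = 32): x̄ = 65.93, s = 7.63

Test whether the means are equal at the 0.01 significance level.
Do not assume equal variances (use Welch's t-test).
Welch's two-sample t-test:
H₀: μ₁ = μ₂
H₁: μ₁ ≠ μ₂
s₁²/n₁ = 8.15²/20 = 3.3211,  s₂²/n₂ = 7.63²/32 = 1.8193
SE = √(s₁²/n₁ + s₂²/n₂) = √(3.3211 + 1.8193) = 2.2672
df (Welch-Satterthwaite) = (s₁²/n₁ + s₂²/n₂)² / [(s₁²/n₁)²/(n₁-1) + (s₂²/n₂)²/(n₂-1)] ≈ 38.45
t = (x̄₁ - x̄₂) / SE = (66.94 - 65.93) / 2.2672 = 1.01 / 2.2672 = 0.445
p-value = 0.6585

Since p-value > α = 0.01, we fail to reject H₀.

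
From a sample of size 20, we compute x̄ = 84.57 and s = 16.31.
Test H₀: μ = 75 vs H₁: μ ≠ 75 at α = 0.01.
One-sample t-test:
H₀: μ = 75
H₁: μ ≠ 75
df = n - 1 = 19
t = (x̄ - μ₀) / (s/√n) = (84.57 - 75) / (16.31/√20) = 2.624
p-value = 0.0167

Since p-value > α = 0.01, we fail to reject H₀.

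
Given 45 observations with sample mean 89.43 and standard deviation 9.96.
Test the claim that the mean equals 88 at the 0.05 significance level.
One-sample t-test:
H₀: μ = 88
H₁: μ ≠ 88
df = n - 1 = 44
t = (x̄ - μ₀) / (s/√n) = (89.43 - 88) / (9.96/√45) = 0.963
p-value = 0.3407

Since p-value > α = 0.05, we fail to reject H₀.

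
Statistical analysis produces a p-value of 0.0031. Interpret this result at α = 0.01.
Since p = 0.0031 < α = 0.01, reject H₀.
There is sufficient evidence to reject the null hypothesis; the result is statistically significant at the 0.01 level.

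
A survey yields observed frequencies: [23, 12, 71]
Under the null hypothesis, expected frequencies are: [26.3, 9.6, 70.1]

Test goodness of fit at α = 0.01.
Chi-square goodness of fit test:
H₀: observed counts match expected distribution
H₁: observed counts differ from expected distribution
df = k - 1 = 2
χ² = Σ(O - E)²/E
   = (23 - 26.3)²/26.3 + (12 - 9.6)²/9.6 + (71 - 70.1)²/70.1
   = 0.414 + 0.600 + 0.012
   = 1.03
p-value = 0.5988

Since p-value > α = 0.01, we fail to reject H₀.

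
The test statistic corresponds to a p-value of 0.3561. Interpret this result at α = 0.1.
Since p = 0.3561 > α = 0.1, fail to reject H₀.
There is insufficient evidence to reject the null hypothesis; the result is not statistically significant at the 0.1 level.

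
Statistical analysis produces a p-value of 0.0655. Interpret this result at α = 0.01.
Since p = 0.0655 > α = 0.01, fail to reject H₀.
There is insufficient evidence to reject the null hypothesis; the result is not statistically significant at the 0.01 level.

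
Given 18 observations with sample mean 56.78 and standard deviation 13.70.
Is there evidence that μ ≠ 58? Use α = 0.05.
One-sample t-test:
H₀: μ = 58
H₁: μ ≠ 58
df = n - 1 = 17
t = (x̄ - μ₀) / (s/√n) = (56.78 - 58) / (13.70/√18) = -0.378
p-value = 0.7102

Since p-value > α = 0.05, we fail to reject H₀.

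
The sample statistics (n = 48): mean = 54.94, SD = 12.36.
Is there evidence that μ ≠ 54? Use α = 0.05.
One-sample t-test:
H₀: μ = 54
H₁: μ ≠ 54
df = n - 1 = 47
t = (x̄ - μ₀) / (s/√n) = (54.94 - 54) / (12.36/√48) = 0.527
p-value = 0.6007

Since p-value > α = 0.05, we fail to reject H₀.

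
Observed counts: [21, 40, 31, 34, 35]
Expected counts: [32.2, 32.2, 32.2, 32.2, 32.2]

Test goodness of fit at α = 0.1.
Chi-square goodness of fit test:
H₀: observed counts match expected distribution
H₁: observed counts differ from expected distribution
df = k - 1 = 4
χ² = Σ(O - E)²/E
   = (21 - 32.2)²/32.2 + (40 - 32.2)²/32.2 + (31 - 32.2)²/32.2 + (34 - 32.2)²/32.2 + (35 - 32.2)²/32.2
   = 3.896 + 1.889 + 0.045 + 0.101 + 0.243
   = 6.17
p-value = 0.1865

Since p-value > α = 0.1, we fail to reject H₀.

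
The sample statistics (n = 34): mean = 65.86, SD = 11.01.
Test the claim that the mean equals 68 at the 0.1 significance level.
One-sample t-test:
H₀: μ = 68
H₁: μ ≠ 68
df = n - 1 = 33
t = (x̄ - μ₀) / (s/√n) = (65.86 - 68) / (11.01/√34) = -1.133
p-value = 0.2652

Since p-value > α = 0.1, we fail to reject H₀.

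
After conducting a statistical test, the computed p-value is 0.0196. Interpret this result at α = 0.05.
Since p = 0.0196 < α = 0.05, reject H₀.
There is sufficient evidence to reject the null hypothesis; the result is statistically significant at the 0.05 level.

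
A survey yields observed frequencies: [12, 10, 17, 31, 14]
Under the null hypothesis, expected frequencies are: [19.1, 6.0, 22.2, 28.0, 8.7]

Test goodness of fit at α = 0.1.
Chi-square goodness of fit test:
H₀: observed counts match expected distribution
H₁: observed counts differ from expected distribution
df = k - 1 = 4
χ² = Σ(O - E)²/E
   = (12 - 19.1)²/19.1 + (10 - 6.0)²/6.0 + (17 - 22.2)²/22.2 + (31 - 28.0)²/28.0 + (14 - 8.7)²/8.7
   = 2.639 + 2.667 + 1.218 + 0.321 + 3.229
   = 10.07
p-value = 0.0392

Since p-value < α = 0.1, we reject H₀.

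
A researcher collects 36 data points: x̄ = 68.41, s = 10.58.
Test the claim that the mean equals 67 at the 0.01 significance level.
One-sample t-test:
H₀: μ = 67
H₁: μ ≠ 67
df = n - 1 = 35
t = (x̄ - μ₀) / (s/√n) = (68.41 - 67) / (10.58/√36) = 0.800
p-value = 0.4293

Since p-value > α = 0.01, we fail to reject H₀.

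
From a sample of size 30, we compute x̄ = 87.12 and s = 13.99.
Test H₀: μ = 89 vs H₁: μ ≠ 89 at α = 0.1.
One-sample t-test:
H₀: μ = 89
H₁: μ ≠ 89
df = n - 1 = 29
t = (x̄ - μ₀) / (s/√n) = (87.12 - 89) / (13.99/√30) = -0.736
p-value = 0.4676

Since p-value > α = 0.1, we fail to reject H₀.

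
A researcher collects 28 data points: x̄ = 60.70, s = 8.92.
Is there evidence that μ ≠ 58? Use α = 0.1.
One-sample t-test:
H₀: μ = 58
H₁: μ ≠ 58
df = n - 1 = 27
t = (x̄ - μ₀) / (s/√n) = (60.70 - 58) / (8.92/√28) = 1.602
p-value = 0.1209

Since p-value > α = 0.1, we fail to reject H₀.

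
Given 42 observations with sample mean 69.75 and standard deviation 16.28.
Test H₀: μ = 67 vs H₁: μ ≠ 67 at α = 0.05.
One-sample t-test:
H₀: μ = 67
H₁: μ ≠ 67
df = n - 1 = 41
t = (x̄ - μ₀) / (s/√n) = (69.75 - 67) / (16.28/√42) = 1.095
p-value = 0.2800

Since p-value > α = 0.05, we fail to reject H₀.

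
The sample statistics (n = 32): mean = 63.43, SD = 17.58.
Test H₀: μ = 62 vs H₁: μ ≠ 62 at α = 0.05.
One-sample t-test:
H₀: μ = 62
H₁: μ ≠ 62
df = n - 1 = 31
t = (x̄ - μ₀) / (s/√n) = (63.43 - 62) / (17.58/√32) = 0.460
p-value = 0.6486

Since p-value > α = 0.05, we fail to reject H₀.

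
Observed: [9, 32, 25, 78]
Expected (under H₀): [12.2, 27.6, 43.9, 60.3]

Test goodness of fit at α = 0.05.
Chi-square goodness of fit test:
H₀: observed counts match expected distribution
H₁: observed counts differ from expected distribution
df = k - 1 = 3
χ² = Σ(O - E)²/E
   = (9 - 12.2)²/12.2 + (32 - 27.6)²/27.6 + (25 - 43.9)²/43.9 + (78 - 60.3)²/60.3
   = 0.839 + 0.701 + 8.137 + 5.196
   = 14.87
p-value = 0.0019

Since p-value < α = 0.05, we reject H₀.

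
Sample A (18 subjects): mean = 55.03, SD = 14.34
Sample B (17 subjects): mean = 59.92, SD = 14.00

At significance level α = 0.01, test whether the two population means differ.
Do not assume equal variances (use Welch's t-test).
Welch's two-sample t-test:
H₀: μ₁ = μ₂
H₁: μ₁ ≠ μ₂
s₁²/n₁ = 14.34²/18 = 11.4242,  s₂²/n₂ = 14.00²/17 = 11.5294
SE = √(s₁²/n₁ + s₂²/n₂) = √(11.4242 + 11.5294) = 4.7910
df (Welch-Satterthwaite) = (s₁²/n₁ + s₂²/n₂)² / [(s₁²/n₁)²/(n₁-1) + (s₂²/n₂)²/(n₂-1)] ≈ 32.96
t = (x̄₁ - x̄₂) / SE = (55.03 - 59.92) / 4.7910 = -4.89 / 4.7910 = -1.021
p-value = 0.3148

Since p-value > α = 0.01, we fail to reject H₀.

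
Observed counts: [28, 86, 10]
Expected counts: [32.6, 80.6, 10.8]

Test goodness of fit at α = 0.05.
Chi-square goodness of fit test:
H₀: observed counts match expected distribution
H₁: observed counts differ from expected distribution
df = k - 1 = 2
χ² = Σ(O - E)²/E
   = (28 - 32.6)²/32.6 + (86 - 80.6)²/80.6 + (10 - 10.8)²/10.8
   = 0.649 + 0.362 + 0.059
   = 1.07
p-value = 0.5856

Since p-value > α = 0.05, we fail to reject H₀.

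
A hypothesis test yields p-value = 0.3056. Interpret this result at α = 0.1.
Since p = 0.3056 > α = 0.1, fail to reject H₀.
There is insufficient evidence to reject the null hypothesis; the result is not statistically significant at the 0.1 level.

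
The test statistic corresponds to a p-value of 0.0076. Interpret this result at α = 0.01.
Since p = 0.0076 < α = 0.01, reject H₀.
There is sufficient evidence to reject the null hypothesis; the result is statistically significant at the 0.01 level.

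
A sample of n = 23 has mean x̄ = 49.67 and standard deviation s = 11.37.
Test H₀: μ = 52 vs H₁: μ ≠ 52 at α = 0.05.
One-sample t-test:
H₀: μ = 52
H₁: μ ≠ 52
df = n - 1 = 22
t = (x̄ - μ₀) / (s/√n) = (49.67 - 52) / (11.37/√23) = -0.983
p-value = 0.3364

Since p-value > α = 0.05, we fail to reject H₀.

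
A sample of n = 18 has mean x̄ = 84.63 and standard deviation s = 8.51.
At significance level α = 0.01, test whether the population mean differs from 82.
One-sample t-test:
H₀: μ = 82
H₁: μ ≠ 82
df = n - 1 = 17
t = (x̄ - μ₀) / (s/√n) = (84.63 - 82) / (8.51/√18) = 1.311
p-value = 0.2072

Since p-value > α = 0.01, we fail to reject H₀.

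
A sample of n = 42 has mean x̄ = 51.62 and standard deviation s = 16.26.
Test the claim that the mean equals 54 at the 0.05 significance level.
One-sample t-test:
H₀: μ = 54
H₁: μ ≠ 54
df = n - 1 = 41
t = (x̄ - μ₀) / (s/√n) = (51.62 - 54) / (16.26/√42) = -0.949
p-value = 0.3484

Since p-value > α = 0.05, we fail to reject H₀.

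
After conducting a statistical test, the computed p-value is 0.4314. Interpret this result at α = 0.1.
Since p = 0.4314 > α = 0.1, fail to reject H₀.
There is insufficient evidence to reject the null hypothesis; the result is not statistically significant at the 0.1 level.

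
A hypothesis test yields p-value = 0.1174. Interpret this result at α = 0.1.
Since p = 0.1174 > α = 0.1, fail to reject H₀.
There is insufficient evidence to reject the null hypothesis; the result is not statistically significant at the 0.1 level.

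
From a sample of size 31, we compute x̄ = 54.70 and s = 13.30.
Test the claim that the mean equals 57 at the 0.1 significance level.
One-sample t-test:
H₀: μ = 57
H₁: μ ≠ 57
df = n - 1 = 30
t = (x̄ - μ₀) / (s/√n) = (54.70 - 57) / (13.30/√31) = -0.963
p-value = 0.3433

Since p-value > α = 0.1, we fail to reject H₀.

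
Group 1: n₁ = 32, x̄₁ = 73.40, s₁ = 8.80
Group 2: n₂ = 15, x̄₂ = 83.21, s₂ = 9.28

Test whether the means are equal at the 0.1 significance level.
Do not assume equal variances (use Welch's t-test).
Welch's two-sample t-test:
H₀: μ₁ = μ₂
H₁: μ₁ ≠ μ₂
s₁²/n₁ = 8.80²/32 = 2.4200,  s₂²/n₂ = 9.28²/15 = 5.7412
SE = √(s₁²/n₁ + s₂²/n₂) = √(2.4200 + 5.7412) = 2.8568
df (Welch-Satterthwaite) = (s₁²/n₁ + s₂²/n₂)² / [(s₁²/n₁)²/(n₁-1) + (s₂²/n₂)²/(n₂-1)] ≈ 26.19
t = (x̄₁ - x̄₂) / SE = (73.40 - 83.21) / 2.8568 = -9.81 / 2.8568 = -3.434
p-value = 0.0020

Since p-value < α = 0.1, we reject H₀.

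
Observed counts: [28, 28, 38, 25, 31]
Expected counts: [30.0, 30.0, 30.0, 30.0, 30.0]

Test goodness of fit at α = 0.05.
Chi-square goodness of fit test:
H₀: observed counts match expected distribution
H₁: observed counts differ from expected distribution
df = k - 1 = 4
χ² = Σ(O - E)²/E
   = (28 - 30.0)²/30.0 + (28 - 30.0)²/30.0 + (38 - 30.0)²/30.0 + (25 - 30.0)²/30.0 + (31 - 30.0)²/30.0
   = 0.133 + 0.133 + 2.133 + 0.833 + 0.033
   = 3.27
p-value = 0.5142

Since p-value > α = 0.05, we fail to reject H₀.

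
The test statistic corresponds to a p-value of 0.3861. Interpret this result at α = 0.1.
Since p = 0.3861 > α = 0.1, fail to reject H₀.
There is insufficient evidence to reject the null hypothesis; the result is not statistically significant at the 0.1 level.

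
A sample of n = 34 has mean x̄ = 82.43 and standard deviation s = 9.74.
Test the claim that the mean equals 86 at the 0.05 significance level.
One-sample t-test:
H₀: μ = 86
H₁: μ ≠ 86
df = n - 1 = 33
t = (x̄ - μ₀) / (s/√n) = (82.43 - 86) / (9.74/√34) = -2.137
p-value = 0.0401

Since p-value < α = 0.05, we reject H₀.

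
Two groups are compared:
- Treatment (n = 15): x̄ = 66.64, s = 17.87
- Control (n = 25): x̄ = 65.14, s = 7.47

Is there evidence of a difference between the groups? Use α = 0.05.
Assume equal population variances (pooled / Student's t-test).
Student's two-sample t-test (equal variances):
H₀: μ₁ = μ₂
H₁: μ₁ ≠ μ₂
df = n₁ + n₂ - 2 = 38
Pooled variance s_p² = [(n₁-1)s₁² + (n₂-1)s₂²] / (n₁ + n₂ - 2) = [(14)(17.87²) + (24)(7.47²)] / 38 = 152.8931
SE = √(s_p²(1/n₁ + 1/n₂)) = √(152.8931 × (1/15 + 1/25)) = 4.0384
t = (x̄₁ - x̄₂) / SE = (66.64 - 65.14) / 4.0384 = 1.50 / 4.0384 = 0.371
p-value = 0.7124

Since p-value > α = 0.05, we fail to reject H₀.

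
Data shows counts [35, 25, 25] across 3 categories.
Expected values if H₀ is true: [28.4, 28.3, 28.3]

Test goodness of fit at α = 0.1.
Chi-square goodness of fit test:
H₀: observed counts match expected distribution
H₁: observed counts differ from expected distribution
df = k - 1 = 2
χ² = Σ(O - E)²/E
   = (35 - 28.4)²/28.4 + (25 - 28.3)²/28.3 + (25 - 28.3)²/28.3
   = 1.534 + 0.385 + 0.385
   = 2.30
p-value = 0.3161

Since p-value > α = 0.1, we fail to reject H₀.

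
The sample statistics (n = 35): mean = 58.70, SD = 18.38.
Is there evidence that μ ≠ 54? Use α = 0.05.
One-sample t-test:
H₀: μ = 54
H₁: μ ≠ 54
df = n - 1 = 34
t = (x̄ - μ₀) / (s/√n) = (58.70 - 54) / (18.38/√35) = 1.513
p-value = 0.1396

Since p-value > α = 0.05, we fail to reject H₀.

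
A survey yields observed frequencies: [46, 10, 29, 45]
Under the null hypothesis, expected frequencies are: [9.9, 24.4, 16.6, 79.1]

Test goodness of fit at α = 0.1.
Chi-square goodness of fit test:
H₀: observed counts match expected distribution
H₁: observed counts differ from expected distribution
df = k - 1 = 3
χ² = Σ(O - E)²/E
   = (46 - 9.9)²/9.9 + (10 - 24.4)²/24.4 + (29 - 16.6)²/16.6 + (45 - 79.1)²/79.1
   = 131.637 + 8.498 + 9.263 + 14.701
   = 164.10
p-value < 0.0001

Since p-value < α = 0.1, we reject H₀.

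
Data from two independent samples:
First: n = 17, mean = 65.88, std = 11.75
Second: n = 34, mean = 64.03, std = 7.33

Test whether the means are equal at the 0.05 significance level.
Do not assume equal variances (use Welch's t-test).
Welch's two-sample t-test:
H₀: μ₁ = μ₂
H₁: μ₁ ≠ μ₂
s₁²/n₁ = 11.75²/17 = 8.1213,  s₂²/n₂ = 7.33²/34 = 1.5803
SE = √(s₁²/n₁ + s₂²/n₂) = √(8.1213 + 1.5803) = 3.1147
df (Welch-Satterthwaite) = (s₁²/n₁ + s₂²/n₂)² / [(s₁²/n₁)²/(n₁-1) + (s₂²/n₂)²/(n₂-1)] ≈ 22.42
t = (x̄₁ - x̄₂) / SE = (65.88 - 64.03) / 3.1147 = 1.85 / 3.1147 = 0.594
p-value = 0.5585

Since p-value > α = 0.05, we fail to reject H₀.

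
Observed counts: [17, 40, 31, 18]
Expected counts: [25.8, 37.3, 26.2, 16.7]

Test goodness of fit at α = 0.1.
Chi-square goodness of fit test:
H₀: observed counts match expected distribution
H₁: observed counts differ from expected distribution
df = k - 1 = 3
χ² = Σ(O - E)²/E
   = (17 - 25.8)²/25.8 + (40 - 37.3)²/37.3 + (31 - 26.2)²/26.2 + (18 - 16.7)²/16.7
   = 3.002 + 0.195 + 0.879 + 0.101
   = 4.18
p-value = 0.2429

Since p-value > α = 0.1, we fail to reject H₀.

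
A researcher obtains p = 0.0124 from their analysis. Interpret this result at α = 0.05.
Since p = 0.0124 < α = 0.05, reject H₀.
There is sufficient evidence to reject the null hypothesis; the result is statistically significant at the 0.05 level.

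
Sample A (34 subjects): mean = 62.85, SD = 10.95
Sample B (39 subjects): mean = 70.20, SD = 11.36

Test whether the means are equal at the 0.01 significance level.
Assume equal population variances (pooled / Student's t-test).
Student's two-sample t-test (equal variances):
H₀: μ₁ = μ₂
H₁: μ₁ ≠ μ₂
df = n₁ + n₂ - 2 = 71
Pooled variance s_p² = [(n₁-1)s₁² + (n₂-1)s₂²] / (n₁ + n₂ - 2) = [(33)(10.95²) + (38)(11.36²)] / 71 = 124.7981
SE = √(s_p²(1/n₁ + 1/n₂)) = √(124.7981 × (1/34 + 1/39)) = 2.6212
t = (x̄₁ - x̄₂) / SE = (62.85 - 70.20) / 2.6212 = -7.35 / 2.6212 = -2.804
p-value = 0.0065

Since p-value < α = 0.01, we reject H₀.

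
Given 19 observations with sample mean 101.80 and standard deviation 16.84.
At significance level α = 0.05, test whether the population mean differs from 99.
One-sample t-test:
H₀: μ = 99
H₁: μ ≠ 99
df = n - 1 = 18
t = (x̄ - μ₀) / (s/√n) = (101.80 - 99) / (16.84/√19) = 0.725
p-value = 0.4779

Since p-value > α = 0.05, we fail to reject H₀.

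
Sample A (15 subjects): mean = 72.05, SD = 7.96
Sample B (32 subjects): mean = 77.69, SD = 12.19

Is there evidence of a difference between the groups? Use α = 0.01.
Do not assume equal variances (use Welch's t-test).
Welch's two-sample t-test:
H₀: μ₁ = μ₂
H₁: μ₁ ≠ μ₂
s₁²/n₁ = 7.96²/15 = 4.2241,  s₂²/n₂ = 12.19²/32 = 4.6436
SE = √(s₁²/n₁ + s₂²/n₂) = √(4.2241 + 4.6436) = 2.9779
df (Welch-Satterthwaite) = (s₁²/n₁ + s₂²/n₂)² / [(s₁²/n₁)²/(n₁-1) + (s₂²/n₂)²/(n₂-1)] ≈ 39.92
t = (x̄₁ - x̄₂) / SE = (72.05 - 77.69) / 2.9779 = -5.64 / 2.9779 = -1.894
p-value = 0.0655

Since p-value > α = 0.01, we fail to reject H₀.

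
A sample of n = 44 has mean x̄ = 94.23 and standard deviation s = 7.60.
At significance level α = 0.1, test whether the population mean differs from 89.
One-sample t-test:
H₀: μ = 89
H₁: μ ≠ 89
df = n - 1 = 43
t = (x̄ - μ₀) / (s/√n) = (94.23 - 89) / (7.60/√44) = 4.565
p-value < 0.0001

Since p-value < α = 0.1, we reject H₀.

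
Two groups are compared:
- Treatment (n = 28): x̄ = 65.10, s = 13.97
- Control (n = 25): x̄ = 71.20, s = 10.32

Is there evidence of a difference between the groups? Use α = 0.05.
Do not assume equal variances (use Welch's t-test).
Welch's two-sample t-test:
H₀: μ₁ = μ₂
H₁: μ₁ ≠ μ₂
s₁²/n₁ = 13.97²/28 = 6.9700,  s₂²/n₂ = 10.32²/25 = 4.2601
SE = √(s₁²/n₁ + s₂²/n₂) = √(6.9700 + 4.2601) = 3.3511
df (Welch-Satterthwaite) = (s₁²/n₁ + s₂²/n₂)² / [(s₁²/n₁)²/(n₁-1) + (s₂²/n₂)²/(n₂-1)] ≈ 49.35
t = (x̄₁ - x̄₂) / SE = (65.10 - 71.20) / 3.3511 = -6.10 / 3.3511 = -1.820
p-value = 0.0748

Since p-value > α = 0.05, we fail to reject H₀.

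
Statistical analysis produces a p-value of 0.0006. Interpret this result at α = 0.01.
Since p = 0.0006 < α = 0.01, reject H₀.
There is sufficient evidence to reject the null hypothesis; the result is statistically significant at the 0.01 level.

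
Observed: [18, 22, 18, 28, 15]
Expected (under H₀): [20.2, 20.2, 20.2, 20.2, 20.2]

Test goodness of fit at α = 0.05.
Chi-square goodness of fit test:
H₀: observed counts match expected distribution
H₁: observed counts differ from expected distribution
df = k - 1 = 4
χ² = Σ(O - E)²/E
   = (18 - 20.2)²/20.2 + (22 - 20.2)²/20.2 + (18 - 20.2)²/20.2 + (28 - 20.2)²/20.2 + (15 - 20.2)²/20.2
   = 0.240 + 0.160 + 0.240 + 3.012 + 1.339
   = 4.99
p-value = 0.2883

Since p-value > α = 0.05, we fail to reject H₀.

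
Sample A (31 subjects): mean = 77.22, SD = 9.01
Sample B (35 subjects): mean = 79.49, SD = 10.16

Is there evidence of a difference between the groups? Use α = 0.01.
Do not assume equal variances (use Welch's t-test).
Welch's two-sample t-test:
H₀: μ₁ = μ₂
H₁: μ₁ ≠ μ₂
s₁²/n₁ = 9.01²/31 = 2.6187,  s₂²/n₂ = 10.16²/35 = 2.9493
SE = √(s₁²/n₁ + s₂²/n₂) = √(2.6187 + 2.9493) = 2.3597
df (Welch-Satterthwaite) = (s₁²/n₁ + s₂²/n₂)² / [(s₁²/n₁)²/(n₁-1) + (s₂²/n₂)²/(n₂-1)] ≈ 64.00
t = (x̄₁ - x̄₂) / SE = (77.22 - 79.49) / 2.3597 = -2.27 / 2.3597 = -0.962
p-value = 0.3397

Since p-value > α = 0.01, we fail to reject H₀.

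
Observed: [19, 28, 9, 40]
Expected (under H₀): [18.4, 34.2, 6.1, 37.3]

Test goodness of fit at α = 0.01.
Chi-square goodness of fit test:
H₀: observed counts match expected distribution
H₁: observed counts differ from expected distribution
df = k - 1 = 3
χ² = Σ(O - E)²/E
   = (19 - 18.4)²/18.4 + (28 - 34.2)²/34.2 + (9 - 6.1)²/6.1 + (40 - 37.3)²/37.3
   = 0.020 + 1.124 + 1.379 + 0.195
   = 2.72
p-value = 0.4372

Since p-value > α = 0.01, we fail to reject H₀.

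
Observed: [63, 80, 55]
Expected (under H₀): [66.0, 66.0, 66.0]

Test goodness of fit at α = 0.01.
Chi-square goodness of fit test:
H₀: observed counts match expected distribution
H₁: observed counts differ from expected distribution
df = k - 1 = 2
χ² = Σ(O - E)²/E
   = (63 - 66.0)²/66.0 + (80 - 66.0)²/66.0 + (55 - 66.0)²/66.0
   = 0.136 + 2.970 + 1.833
   = 4.94
p-value = 0.0846

Since p-value > α = 0.01, we fail to reject H₀.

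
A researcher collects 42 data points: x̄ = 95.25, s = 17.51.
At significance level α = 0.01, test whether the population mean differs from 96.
One-sample t-test:
H₀: μ = 96
H₁: μ ≠ 96
df = n - 1 = 41
t = (x̄ - μ₀) / (s/√n) = (95.25 - 96) / (17.51/√42) = -0.278
p-value = 0.7827

Since p-value > α = 0.01, we fail to reject H₀.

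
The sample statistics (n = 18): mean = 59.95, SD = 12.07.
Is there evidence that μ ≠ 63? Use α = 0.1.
One-sample t-test:
H₀: μ = 63
H₁: μ ≠ 63
df = n - 1 = 17
t = (x̄ - μ₀) / (s/√n) = (59.95 - 63) / (12.07/√18) = -1.072
p-value = 0.2987

Since p-value > α = 0.1, we fail to reject H₀.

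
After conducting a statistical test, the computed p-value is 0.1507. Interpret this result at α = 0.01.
Since p = 0.1507 > α = 0.01, fail to reject H₀.
There is insufficient evidence to reject the null hypothesis; the result is not statistically significant at the 0.01 level.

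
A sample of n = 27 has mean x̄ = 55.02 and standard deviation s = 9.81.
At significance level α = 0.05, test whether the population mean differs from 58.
One-sample t-test:
H₀: μ = 58
H₁: μ ≠ 58
df = n - 1 = 26
t = (x̄ - μ₀) / (s/√n) = (55.02 - 58) / (9.81/√27) = -1.578
p-value = 0.1266

Since p-value > α = 0.05, we fail to reject H₀.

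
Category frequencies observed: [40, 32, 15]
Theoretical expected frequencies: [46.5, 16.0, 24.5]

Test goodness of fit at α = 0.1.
Chi-square goodness of fit test:
H₀: observed counts match expected distribution
H₁: observed counts differ from expected distribution
df = k - 1 = 2
χ² = Σ(O - E)²/E
   = (40 - 46.5)²/46.5 + (32 - 16.0)²/16.0 + (15 - 24.5)²/24.5
   = 0.909 + 16.000 + 3.684
   = 20.59
p-value < 0.0001

Since p-value < α = 0.1, we reject H₀.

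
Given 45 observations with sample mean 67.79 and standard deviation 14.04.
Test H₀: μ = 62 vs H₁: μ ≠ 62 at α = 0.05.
One-sample t-test:
H₀: μ = 62
H₁: μ ≠ 62
df = n - 1 = 44
t = (x̄ - μ₀) / (s/√n) = (67.79 - 62) / (14.04/√45) = 2.766
p-value = 0.0083

Since p-value < α = 0.05, we reject H₀.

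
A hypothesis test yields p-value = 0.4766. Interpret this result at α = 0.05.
Since p = 0.4766 > α = 0.05, fail to reject H₀.
There is insufficient evidence to reject the null hypothesis; the result is not statistically significant at the 0.05 level.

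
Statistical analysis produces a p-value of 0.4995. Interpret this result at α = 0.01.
Since p = 0.4995 > α = 0.01, fail to reject H₀.
There is insufficient evidence to reject the null hypothesis; the result is not statistically significant at the 0.01 level.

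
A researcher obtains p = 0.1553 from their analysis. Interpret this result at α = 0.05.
Since p = 0.1553 > α = 0.05, fail to reject H₀.
There is insufficient evidence to reject the null hypothesis; the result is not statistically significant at the 0.05 level.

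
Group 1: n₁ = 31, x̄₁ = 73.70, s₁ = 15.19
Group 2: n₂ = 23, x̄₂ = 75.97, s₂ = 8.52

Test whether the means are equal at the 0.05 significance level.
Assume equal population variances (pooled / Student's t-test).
Student's two-sample t-test (equal variances):
H₀: μ₁ = μ₂
H₁: μ₁ ≠ μ₂
df = n₁ + n₂ - 2 = 52
Pooled variance s_p² = [(n₁-1)s₁² + (n₂-1)s₂²] / (n₁ + n₂ - 2) = [(30)(15.19²) + (22)(8.52²)] / 52 = 163.8283
SE = √(s_p²(1/n₁ + 1/n₂)) = √(163.8283 × (1/31 + 1/23)) = 3.5225
t = (x̄₁ - x̄₂) / SE = (73.70 - 75.97) / 3.5225 = -2.27 / 3.5225 = -0.644
p-value = 0.5221

Since p-value > α = 0.05, we fail to reject H₀.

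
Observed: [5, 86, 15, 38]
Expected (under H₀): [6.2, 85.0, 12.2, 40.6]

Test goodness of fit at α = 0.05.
Chi-square goodness of fit test:
H₀: observed counts match expected distribution
H₁: observed counts differ from expected distribution
df = k - 1 = 3
χ² = Σ(O - E)²/E
   = (5 - 6.2)²/6.2 + (86 - 85.0)²/85.0 + (15 - 12.2)²/12.2 + (38 - 40.6)²/40.6
   = 0.232 + 0.012 + 0.643 + 0.167
   = 1.05
p-value = 0.7884

Since p-value > α = 0.05, we fail to reject H₀.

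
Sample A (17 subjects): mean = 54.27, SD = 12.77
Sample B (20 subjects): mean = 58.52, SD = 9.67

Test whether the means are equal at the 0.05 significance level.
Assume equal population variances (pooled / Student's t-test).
Student's two-sample t-test (equal variances):
H₀: μ₁ = μ₂
H₁: μ₁ ≠ μ₂
df = n₁ + n₂ - 2 = 35
Pooled variance s_p² = [(n₁-1)s₁² + (n₂-1)s₂²] / (n₁ + n₂ - 2) = [(16)(12.77²) + (19)(9.67²)] / 35 = 125.3096
SE = √(s_p²(1/n₁ + 1/n₂)) = √(125.3096 × (1/17 + 1/20)) = 3.6928
t = (x̄₁ - x̄₂) / SE = (54.27 - 58.52) / 3.6928 = -4.25 / 3.6928 = -1.151
p-value = 0.2576

Since p-value > α = 0.05, we fail to reject H₀.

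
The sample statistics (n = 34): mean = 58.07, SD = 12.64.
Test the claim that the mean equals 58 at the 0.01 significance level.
One-sample t-test:
H₀: μ = 58
H₁: μ ≠ 58
df = n - 1 = 33
t = (x̄ - μ₀) / (s/√n) = (58.07 - 58) / (12.64/√34) = 0.032
p-value = 0.9744

Since p-value > α = 0.01, we fail to reject H₀.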